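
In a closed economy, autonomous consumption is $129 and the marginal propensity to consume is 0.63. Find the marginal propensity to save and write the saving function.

MPS = 1 − MPC = 1 − 0.63 = 0.37
S = Y − C = -129 + 0.37Y

MPS = 0.37; S = -129 + 0.37Y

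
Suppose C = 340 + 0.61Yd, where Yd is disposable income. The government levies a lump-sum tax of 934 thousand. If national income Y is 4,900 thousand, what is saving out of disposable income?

S = 1206.74

Yd = Y − T = 4900 − 934 = 3966
C = 340 + 0.61(3966) = 340 + 2419.26 = 2759.26
S = Yd − C = 3966 − 2759.26 = 1206.74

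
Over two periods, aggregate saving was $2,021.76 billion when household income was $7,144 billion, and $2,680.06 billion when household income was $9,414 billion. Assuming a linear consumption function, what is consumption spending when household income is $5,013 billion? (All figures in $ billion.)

MPS = ΔS/ΔY = (2680.06 − 2021.76)/(9414 − 7144) = 658.3/2270 = 0.29
MPC = 1 − MPS = 0.71
Autonomous saving = 2021.76 − 0.29(7144) = -50, so a = 50
C = 50 + 0.71(5013) = 50 + 3559.23 = 3609.23

C = 3609.23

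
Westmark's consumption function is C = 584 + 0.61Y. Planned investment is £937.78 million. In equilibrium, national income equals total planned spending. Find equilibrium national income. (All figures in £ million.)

Y = 3902

Y = C + I = 584 + 0.61Y + 937.78
Y − 0.61Y = 1521.78
0.39Y = 1521.78, so Y = 1521.78/0.39 = 3902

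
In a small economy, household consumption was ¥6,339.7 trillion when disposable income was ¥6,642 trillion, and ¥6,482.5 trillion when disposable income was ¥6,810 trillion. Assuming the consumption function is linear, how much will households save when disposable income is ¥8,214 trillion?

S = 538.1

MPC = (6482.5 − 6339.7)/(6810 − 6642) = 142.8/168 = 0.85
a = 6339.7 − 0.85(6642) = 6339.7 − 5645.7 = 694
C = 694 + 0.85(8214) = 7675.9
S = 8214 − 7675.9 = 538.1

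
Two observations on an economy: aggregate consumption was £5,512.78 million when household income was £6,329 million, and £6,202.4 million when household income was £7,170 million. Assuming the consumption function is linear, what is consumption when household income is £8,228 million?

MPC = (6202.4 − 5512.78)/(7170 − 6329) = 689.62/841 = 0.82
a = 5512.78 − 0.82(6329) = 5512.78 − 5189.78 = 323
C = 323 + 0.82(8228) = 323 + 6746.96 = 7069.96

C = 7069.96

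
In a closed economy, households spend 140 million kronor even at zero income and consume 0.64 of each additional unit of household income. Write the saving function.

S = -140 + 0.36Y

S = Y − C = Y − (140 + 0.64Y) = -140 + (1 − 0.64)Y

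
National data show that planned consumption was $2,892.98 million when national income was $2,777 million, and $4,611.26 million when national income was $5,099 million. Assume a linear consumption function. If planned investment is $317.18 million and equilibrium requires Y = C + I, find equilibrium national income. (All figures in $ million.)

MPC = (4611.26 − 2892.98)/(5099 − 2777) = 1718.28/2322 = 0.74
a = 2892.98 − 0.74(2777) = 838
Equilibrium: Y = 838 + 0.74Y + 317.18
0.26Y = 1155.18, so Y = 1155.18/0.26 = 4443

Y = 4443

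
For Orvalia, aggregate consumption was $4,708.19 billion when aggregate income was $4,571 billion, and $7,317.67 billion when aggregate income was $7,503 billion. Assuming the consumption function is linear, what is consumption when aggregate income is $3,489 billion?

MPC = (7317.67 − 4708.19)/(7503 − 4571) = 2609.48/2932 = 0.89
a = 4708.19 − 0.89(4571) = 4708.19 − 4068.19 = 640
C = 640 + 0.89(3489) = 640 + 3105.21 = 3745.21

C = 3745.21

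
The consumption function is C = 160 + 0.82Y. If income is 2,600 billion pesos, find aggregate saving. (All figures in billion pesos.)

C = 160 + 0.82(2600) = 160 + 2132 = 2292
S = Y − C = 2600 − 2292 = 308

S = 308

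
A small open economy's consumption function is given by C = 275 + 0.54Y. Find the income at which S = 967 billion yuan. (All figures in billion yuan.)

S = Y − C = -275 + 0.46Y
-275 + 0.46Y = 967, so 0.46Y = 1242 and Y = 2700

Y = 2700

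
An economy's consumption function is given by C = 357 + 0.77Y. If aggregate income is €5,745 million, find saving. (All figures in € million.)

S = 964.35

C = 357 + 0.77(5745) = 357 + 4423.65 = 4780.65
S = Y − C = 5745 − 4780.65 = 964.35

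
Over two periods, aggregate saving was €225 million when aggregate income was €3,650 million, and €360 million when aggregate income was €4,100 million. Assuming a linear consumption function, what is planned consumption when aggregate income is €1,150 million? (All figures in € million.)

MPS = ΔS/ΔY = (360 − 225)/(4100 − 3650) = 135/450 = 0.3
MPC = 1 − MPS = 0.7
Autonomous saving = 225 − 0.3(3650) = -870, so a = 870
C = 870 + 0.7(1150) = 870 + 805 = 1675

C = 1675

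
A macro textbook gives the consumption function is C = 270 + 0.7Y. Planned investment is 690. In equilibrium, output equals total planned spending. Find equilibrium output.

Y = 3200

Y = C + I = 270 + 0.7Y + 690
Y − 0.7Y = 960
0.3Y = 960, so Y = 960/0.3 = 3200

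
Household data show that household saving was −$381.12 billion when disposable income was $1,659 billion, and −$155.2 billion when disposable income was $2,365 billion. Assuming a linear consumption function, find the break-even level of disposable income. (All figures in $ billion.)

Y = 2850

MPS = ΔS/ΔY = (-155.2 − (-381.12))/(2365 − 1659) = 225.92/706 = 0.32
MPC = 1 − MPS = 0.68
From S(1659) = -381.12: −a + 0.32(1659) = -381.12, so a = 530.88 − (-381.12) = 912
Break-even (S = 0): Y = a/MPS = 912/0.32 = 2850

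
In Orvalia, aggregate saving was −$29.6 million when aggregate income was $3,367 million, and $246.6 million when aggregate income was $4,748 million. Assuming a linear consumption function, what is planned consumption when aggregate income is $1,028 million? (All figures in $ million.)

MPS = ΔS/ΔY = (246.6 − (-29.6))/(4748 − 3367) = 276.2/1381 = 0.2
MPC = 1 − MPS = 0.8
Autonomous saving = -29.6 − 0.2(3367) = -703, so a = 703
C = 703 + 0.8(1028) = 703 + 822.4 = 1525.4

C = 1525.4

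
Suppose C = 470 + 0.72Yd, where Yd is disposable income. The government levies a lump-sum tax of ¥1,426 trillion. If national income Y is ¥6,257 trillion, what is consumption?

Yd = Y − T = 6257 − 1426 = 4831
C = 470 + 0.72(4831) = 470 + 3478.32 = 3948.32

C = 3948.32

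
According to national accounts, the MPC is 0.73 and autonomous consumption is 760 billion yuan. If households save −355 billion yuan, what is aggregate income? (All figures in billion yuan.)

Y = 1500

S = Y − C = -760 + 0.27Y
-760 + 0.27Y = -355, so 0.27Y = 405 and Y = 1500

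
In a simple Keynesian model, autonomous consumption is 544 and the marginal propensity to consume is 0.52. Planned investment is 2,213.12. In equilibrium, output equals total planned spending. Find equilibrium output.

Y = C + I = 544 + 0.52Y + 2213.12
Y − 0.52Y = 2757.12
0.48Y = 2757.12, so Y = 2757.12/0.48 = 5744

Y = 5744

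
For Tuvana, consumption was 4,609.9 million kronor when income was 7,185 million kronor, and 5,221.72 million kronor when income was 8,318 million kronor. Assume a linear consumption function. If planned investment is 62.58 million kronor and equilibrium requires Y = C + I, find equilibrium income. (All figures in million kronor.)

MPC = (5221.72 − 4609.9)/(8318 − 7185) = 611.82/1133 = 0.54
a = 4609.9 − 0.54(7185) = 730
Equilibrium: Y = 730 + 0.54Y + 62.58
0.46Y = 792.58, so Y = 792.58/0.46 = 1723

Y = 1723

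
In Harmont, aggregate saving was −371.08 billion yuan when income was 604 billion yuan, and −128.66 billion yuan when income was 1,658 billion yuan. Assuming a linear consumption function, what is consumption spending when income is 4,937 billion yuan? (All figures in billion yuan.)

C = 4311.49

MPS = ΔS/ΔY = (-128.66 − (-371.08))/(1658 − 604) = 242.42/1054 = 0.23
MPC = 1 − MPS = 0.77
Autonomous saving = -371.08 − 0.23(604) = -510, so a = 510
C = 510 + 0.77(4937) = 510 + 3801.49 = 4311.49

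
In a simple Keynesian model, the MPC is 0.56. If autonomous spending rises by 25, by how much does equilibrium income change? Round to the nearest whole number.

ΔY ≈ 57

The multiplier is 1/(1 − MPC) = 1/0.44.
ΔY = 25/0.44 = 56.82 ≈ 57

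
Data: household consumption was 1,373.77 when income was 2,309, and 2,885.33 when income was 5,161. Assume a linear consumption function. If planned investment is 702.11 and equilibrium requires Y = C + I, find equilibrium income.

MPC = (2885.33 − 1373.77)/(5161 − 2309) = 1511.56/2852 = 0.53
a = 1373.77 − 0.53(2309) = 150
Equilibrium: Y = 150 + 0.53Y + 702.11
0.47Y = 852.11, so Y = 852.11/0.47 = 1813

Y = 1813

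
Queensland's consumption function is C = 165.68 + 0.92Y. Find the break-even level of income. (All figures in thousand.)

At break-even, C = Y: 165.68 + 0.92Y = Y
0.08Y = 165.68, so Y = 165.68/0.08 = 2071

Y = 2071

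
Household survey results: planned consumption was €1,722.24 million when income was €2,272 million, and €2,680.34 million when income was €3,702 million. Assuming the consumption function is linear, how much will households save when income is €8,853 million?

MPC = (2680.34 − 1722.24)/(3702 − 2272) = 958.1/1430 = 0.67
a = 1722.24 − 0.67(2272) = 1722.24 − 1522.24 = 200
C = 200 + 0.67(8853) = 6131.51
S = 8853 − 6131.51 = 2721.49

S = 2721.49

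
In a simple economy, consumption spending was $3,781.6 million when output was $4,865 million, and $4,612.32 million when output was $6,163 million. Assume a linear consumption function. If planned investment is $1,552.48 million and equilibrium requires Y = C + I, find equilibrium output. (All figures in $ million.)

Y = 6168

MPC = (4612.32 − 3781.6)/(6163 − 4865) = 830.72/1298 = 0.64
a = 3781.6 − 0.64(4865) = 668
Equilibrium: Y = 668 + 0.64Y + 1552.48
0.36Y = 2220.48, so Y = 2220.48/0.36 = 6168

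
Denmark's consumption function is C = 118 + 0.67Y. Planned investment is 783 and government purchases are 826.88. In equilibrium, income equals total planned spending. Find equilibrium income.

Y = C + I + G = 118 + 0.67Y + 783 + 826.88
Y − 0.67Y = 1727.88
0.33Y = 1727.88, so Y = 1727.88/0.33 = 5236

Y = 5236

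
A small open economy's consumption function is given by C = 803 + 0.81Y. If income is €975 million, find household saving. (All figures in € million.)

C = 803 + 0.81(975) = 803 + 789.75 = 1592.75
S = Y − C = 975 − 1592.75 = -617.75

S = -617.75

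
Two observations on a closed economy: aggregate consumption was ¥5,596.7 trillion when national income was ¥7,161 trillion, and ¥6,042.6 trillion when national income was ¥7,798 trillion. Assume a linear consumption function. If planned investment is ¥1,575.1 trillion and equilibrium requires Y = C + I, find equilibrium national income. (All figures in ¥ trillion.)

MPC = (6042.6 − 5596.7)/(7798 − 7161) = 445.9/637 = 0.7
a = 5596.7 − 0.7(7161) = 584
Equilibrium: Y = 584 + 0.7Y + 1575.1
0.3Y = 2159.1, so Y = 2159.1/0.3 = 7197

Y = 7197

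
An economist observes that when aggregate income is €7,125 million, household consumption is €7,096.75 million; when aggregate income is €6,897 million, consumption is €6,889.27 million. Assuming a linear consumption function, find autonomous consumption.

a = 613

MPC = ΔC/ΔY = (7096.75 − 6889.27)/(7125 − 6897) = 207.48/228 = 0.91
a = C − MPC·Y = 6889.27 − 0.91(6897) = 6889.27 − 6276.27 = 613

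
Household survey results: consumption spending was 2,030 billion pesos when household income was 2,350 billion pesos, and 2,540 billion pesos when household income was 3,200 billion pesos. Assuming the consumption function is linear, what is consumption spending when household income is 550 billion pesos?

C = 950

MPC = (2540 − 2030)/(3200 − 2350) = 510/850 = 0.6
a = 2030 − 0.6(2350) = 2030 − 1410 = 620
C = 620 + 0.6(550) = 620 + 330 = 950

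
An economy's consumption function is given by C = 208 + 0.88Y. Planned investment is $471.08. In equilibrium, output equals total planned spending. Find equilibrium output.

Y = C + I = 208 + 0.88Y + 471.08
Y − 0.88Y = 679.08
0.12Y = 679.08, so Y = 679.08/0.12 = 5659

Y = 5659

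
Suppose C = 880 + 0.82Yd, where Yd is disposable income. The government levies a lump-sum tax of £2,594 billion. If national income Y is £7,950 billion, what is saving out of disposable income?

S = 84.08

Yd = Y − T = 7950 − 2594 = 5356
C = 880 + 0.82(5356) = 880 + 4391.92 = 5271.92
S = Yd − C = 5356 − 5271.92 = 84.08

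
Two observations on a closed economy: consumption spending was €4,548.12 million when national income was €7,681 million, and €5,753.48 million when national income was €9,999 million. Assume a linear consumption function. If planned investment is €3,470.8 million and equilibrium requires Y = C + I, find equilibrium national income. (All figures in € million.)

MPC = (5753.48 − 4548.12)/(9999 − 7681) = 1205.36/2318 = 0.52
a = 4548.12 − 0.52(7681) = 554
Equilibrium: Y = 554 + 0.52Y + 3470.8
0.48Y = 4024.8, so Y = 4024.8/0.48 = 8385

Y = 8385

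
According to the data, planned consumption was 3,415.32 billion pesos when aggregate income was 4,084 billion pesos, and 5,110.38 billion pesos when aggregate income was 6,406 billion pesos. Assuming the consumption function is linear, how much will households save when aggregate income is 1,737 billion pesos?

MPC = (5110.38 − 3415.32)/(6406 − 4084) = 1695.06/2322 = 0.73
a = 3415.32 − 0.73(4084) = 3415.32 − 2981.32 = 434
C = 434 + 0.73(1737) = 1702.01
S = 1737 − 1702.01 = 34.99

S = 34.99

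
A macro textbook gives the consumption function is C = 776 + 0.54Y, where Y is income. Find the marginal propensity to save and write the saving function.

MPS = 1 − MPC = 1 − 0.54 = 0.46
S = Y − C = -776 + 0.46Y

MPS = 0.46; S = -776 + 0.46Y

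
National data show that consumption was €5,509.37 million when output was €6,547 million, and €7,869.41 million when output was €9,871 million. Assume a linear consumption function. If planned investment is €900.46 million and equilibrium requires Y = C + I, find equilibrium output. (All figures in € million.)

MPC = (7869.41 − 5509.37)/(9871 − 6547) = 2360.04/3324 = 0.71
a = 5509.37 − 0.71(6547) = 861
Equilibrium: Y = 861 + 0.71Y + 900.46
0.29Y = 1761.46, so Y = 1761.46/0.29 = 6074

Y = 6074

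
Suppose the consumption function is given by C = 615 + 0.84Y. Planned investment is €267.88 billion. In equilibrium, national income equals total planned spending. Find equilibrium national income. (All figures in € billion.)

Y = C + I = 615 + 0.84Y + 267.88
Y − 0.84Y = 882.88
0.16Y = 882.88, so Y = 882.88/0.16 = 5518

Y = 5518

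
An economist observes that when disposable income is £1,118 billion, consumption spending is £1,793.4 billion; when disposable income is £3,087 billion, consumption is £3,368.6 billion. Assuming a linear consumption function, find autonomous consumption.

a = 899

MPC = ΔC/ΔY = (3368.6 − 1793.4)/(3087 − 1118) = 1575.2/1969 = 0.8
a = C − MPC·Y = 1793.4 − 0.8(1118) = 1793.4 − 894.4 = 899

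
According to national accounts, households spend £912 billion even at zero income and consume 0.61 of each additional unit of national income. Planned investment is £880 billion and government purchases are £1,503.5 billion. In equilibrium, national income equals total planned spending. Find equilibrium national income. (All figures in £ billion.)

Y = 8450

Y = C + I + G = 912 + 0.61Y + 880 + 1503.5
Y − 0.61Y = 3295.5
0.39Y = 3295.5, so Y = 3295.5/0.39 = 8450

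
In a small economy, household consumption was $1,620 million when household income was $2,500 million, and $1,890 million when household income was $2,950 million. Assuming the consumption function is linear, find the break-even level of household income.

Y = 300

MPC = (1890 − 1620)/(2950 − 2500) = 270/450 = 0.6
a = 1620 − 0.6(2500) = 1620 − 1500 = 120
Break-even: Y = a/(1−MPC) = 120/0.4 = 300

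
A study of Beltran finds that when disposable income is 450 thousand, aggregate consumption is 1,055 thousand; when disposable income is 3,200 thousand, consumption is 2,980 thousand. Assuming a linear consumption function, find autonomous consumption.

MPC = ΔC/ΔY = (2980 − 1055)/(3200 − 450) = 1925/2750 = 0.7
a = C − MPC·Y = 1055 − 0.7(450) = 1055 − 315 = 740

a = 740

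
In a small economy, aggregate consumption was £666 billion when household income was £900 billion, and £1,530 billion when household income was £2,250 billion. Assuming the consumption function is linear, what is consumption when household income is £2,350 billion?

MPC = (1530 − 666)/(2250 − 900) = 864/1350 = 0.64
a = 666 − 0.64(900) = 666 − 576 = 90
C = 90 + 0.64(2350) = 90 + 1504 = 1594

C = 1594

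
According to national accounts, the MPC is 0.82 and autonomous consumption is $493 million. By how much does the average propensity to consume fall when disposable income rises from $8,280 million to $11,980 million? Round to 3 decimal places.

ΔAPC = 0.018

At Y = 8280: C = 493 + 0.82(8280) = 7282.6, APC = 7282.6/8280 = 0.8795
At Y = 11980: C = 10316.6, APC = 10316.6/11980 = 0.8612
Fall in APC = 0.8795 − 0.8612 = 0.0183 ≈ 0.018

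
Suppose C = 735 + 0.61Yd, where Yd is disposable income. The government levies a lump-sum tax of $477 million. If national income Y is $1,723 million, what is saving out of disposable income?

Yd = Y − T = 1723 − 477 = 1246
C = 735 + 0.61(1246) = 735 + 760.06 = 1495.06
S = Yd − C = 1246 − 1495.06 = -249.06

S = -249.06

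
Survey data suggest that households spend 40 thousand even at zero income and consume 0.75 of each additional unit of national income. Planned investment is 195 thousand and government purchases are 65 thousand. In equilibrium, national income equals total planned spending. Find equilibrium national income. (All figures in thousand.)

Y = C + I + G = 40 + 0.75Y + 195 + 65
Y − 0.75Y = 300
0.25Y = 300, so Y = 300/0.25 = 1200

Y = 1200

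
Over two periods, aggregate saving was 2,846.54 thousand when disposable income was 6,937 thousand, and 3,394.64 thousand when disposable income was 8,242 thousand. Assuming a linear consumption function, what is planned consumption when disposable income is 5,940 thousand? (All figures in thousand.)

C = 3512.2

MPS = ΔS/ΔY = (3394.64 − 2846.54)/(8242 − 6937) = 548.1/1305 = 0.42
MPC = 1 − MPS = 0.58
Autonomous saving = 2846.54 − 0.42(6937) = -67, so a = 67
C = 67 + 0.58(5940) = 67 + 3445.2 = 3512.2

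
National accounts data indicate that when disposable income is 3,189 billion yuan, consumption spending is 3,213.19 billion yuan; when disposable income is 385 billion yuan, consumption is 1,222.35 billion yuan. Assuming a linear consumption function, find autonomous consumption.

a = 949

MPC = ΔC/ΔY = (3213.19 − 1222.35)/(3189 − 385) = 1990.84/2804 = 0.71
a = C − MPC·Y = 1222.35 − 0.71(385) = 1222.35 − 273.35 = 949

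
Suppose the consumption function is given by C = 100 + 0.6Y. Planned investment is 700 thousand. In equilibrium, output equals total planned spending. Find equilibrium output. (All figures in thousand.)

Y = C + I = 100 + 0.6Y + 700
Y − 0.6Y = 800
0.4Y = 800, so Y = 800/0.4 = 2000

Y = 2000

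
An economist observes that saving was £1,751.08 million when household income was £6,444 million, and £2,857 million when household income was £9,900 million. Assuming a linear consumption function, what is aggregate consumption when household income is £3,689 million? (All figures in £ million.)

MPS = ΔS/ΔY = (2857 − 1751.08)/(9900 − 6444) = 1105.92/3456 = 0.32
MPC = 1 − MPS = 0.68
Autonomous saving = 1751.08 − 0.32(6444) = -311, so a = 311
C = 311 + 0.68(3689) = 311 + 2508.52 = 2819.52

C = 2819.52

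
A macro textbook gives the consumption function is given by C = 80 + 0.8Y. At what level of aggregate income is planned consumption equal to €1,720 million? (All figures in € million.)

80 + 0.8Y = 1720
0.8Y = 1640, so Y = 1640/0.8 = 2050

Y = 2050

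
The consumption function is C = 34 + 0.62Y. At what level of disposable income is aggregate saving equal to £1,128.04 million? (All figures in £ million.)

Y = 3058

S = Y − C = -34 + 0.38Y
-34 + 0.38Y = 1128.04, so 0.38Y = 1162.04 and Y = 3058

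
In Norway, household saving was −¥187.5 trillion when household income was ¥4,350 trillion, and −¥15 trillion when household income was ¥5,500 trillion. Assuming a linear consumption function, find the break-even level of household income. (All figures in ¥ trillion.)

Y = 5600

MPS = ΔS/ΔY = (-15 − (-187.5))/(5500 − 4350) = 172.5/1150 = 0.15
MPC = 1 − MPS = 0.85
From S(4350) = -187.5: −a + 0.15(4350) = -187.5, so a = 652.5 − (-187.5) = 840
Break-even (S = 0): Y = a/MPS = 840/0.15 = 5600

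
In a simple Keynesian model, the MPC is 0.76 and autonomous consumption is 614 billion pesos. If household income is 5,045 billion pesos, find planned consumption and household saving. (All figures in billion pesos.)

C = 614 + 0.76(5045) = 614 + 3834.2 = 4448.2
S = Y − C = 5045 − 4448.2 = 596.8

C = 4448.2; S = 596.8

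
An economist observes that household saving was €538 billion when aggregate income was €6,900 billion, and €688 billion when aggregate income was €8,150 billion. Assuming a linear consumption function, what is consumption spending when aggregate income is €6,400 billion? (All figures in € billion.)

C = 5922

MPS = ΔS/ΔY = (688 − 538)/(8150 − 6900) = 150/1250 = 0.12
MPC = 1 − MPS = 0.88
Autonomous saving = 538 − 0.12(6900) = -290, so a = 290
C = 290 + 0.88(6400) = 290 + 5632 = 5922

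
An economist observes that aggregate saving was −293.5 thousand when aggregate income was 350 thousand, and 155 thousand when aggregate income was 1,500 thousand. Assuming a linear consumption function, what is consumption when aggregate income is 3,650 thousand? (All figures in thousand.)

MPS = ΔS/ΔY = (155 − (-293.5))/(1500 − 350) = 448.5/1150 = 0.39
MPC = 1 − MPS = 0.61
Autonomous saving = -293.5 − 0.39(350) = -430, so a = 430
C = 430 + 0.61(3650) = 430 + 2226.5 = 2656.5

C = 2656.5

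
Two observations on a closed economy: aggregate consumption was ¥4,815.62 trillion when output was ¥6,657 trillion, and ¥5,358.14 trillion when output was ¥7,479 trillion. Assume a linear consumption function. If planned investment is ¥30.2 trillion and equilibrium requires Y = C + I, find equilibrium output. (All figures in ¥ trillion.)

Y = 1330

MPC = (5358.14 − 4815.62)/(7479 − 6657) = 542.52/822 = 0.66
a = 4815.62 − 0.66(6657) = 422
Equilibrium: Y = 422 + 0.66Y + 30.2
0.34Y = 452.2, so Y = 452.2/0.34 = 1330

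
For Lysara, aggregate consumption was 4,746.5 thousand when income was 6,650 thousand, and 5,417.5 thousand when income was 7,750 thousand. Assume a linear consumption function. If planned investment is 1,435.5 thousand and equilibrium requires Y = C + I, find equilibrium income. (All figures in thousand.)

Y = 5450

MPC = (5417.5 − 4746.5)/(7750 − 6650) = 671/1100 = 0.61
a = 4746.5 − 0.61(6650) = 690
Equilibrium: Y = 690 + 0.61Y + 1435.5
0.39Y = 2125.5, so Y = 2125.5/0.39 = 5450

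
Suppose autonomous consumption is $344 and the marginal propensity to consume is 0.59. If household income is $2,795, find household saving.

C = 344 + 0.59(2795) = 344 + 1649.05 = 1993.05
S = Y − C = 2795 − 1993.05 = 801.95

S = 801.95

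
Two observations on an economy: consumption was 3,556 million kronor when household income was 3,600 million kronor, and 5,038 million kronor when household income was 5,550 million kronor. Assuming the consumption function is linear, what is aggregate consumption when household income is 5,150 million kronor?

C = 4734

MPC = (5038 − 3556)/(5550 − 3600) = 1482/1950 = 0.76
a = 3556 − 0.76(3600) = 3556 − 2736 = 820
C = 820 + 0.76(5150) = 820 + 3914 = 4734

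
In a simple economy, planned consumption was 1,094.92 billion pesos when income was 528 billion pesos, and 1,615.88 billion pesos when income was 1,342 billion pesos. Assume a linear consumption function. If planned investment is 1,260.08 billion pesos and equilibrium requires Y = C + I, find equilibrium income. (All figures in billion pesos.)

Y = 5603

MPC = (1615.88 − 1094.92)/(1342 − 528) = 520.96/814 = 0.64
a = 1094.92 − 0.64(528) = 757
Equilibrium: Y = 757 + 0.64Y + 1260.08
0.36Y = 2017.08, so Y = 2017.08/0.36 = 5603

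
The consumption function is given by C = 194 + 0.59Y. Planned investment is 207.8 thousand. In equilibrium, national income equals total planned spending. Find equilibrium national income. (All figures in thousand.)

Y = C + I = 194 + 0.59Y + 207.8
Y − 0.59Y = 401.8
0.41Y = 401.8, so Y = 401.8/0.41 = 980

Y = 980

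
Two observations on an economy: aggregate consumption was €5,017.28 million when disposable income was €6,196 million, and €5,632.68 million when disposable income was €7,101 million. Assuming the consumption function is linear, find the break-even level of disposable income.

MPC = (5632.68 − 5017.28)/(7101 − 6196) = 615.4/905 = 0.68
a = 5017.28 − 0.68(6196) = 5017.28 − 4213.28 = 804
Break-even: Y = a/(1−MPC) = 804/0.32 = 2512.5

Y = 2512.5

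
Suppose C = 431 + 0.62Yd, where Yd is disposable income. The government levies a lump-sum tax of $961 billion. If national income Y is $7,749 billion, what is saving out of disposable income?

S = 2148.44

Yd = Y − T = 7749 − 961 = 6788
C = 431 + 0.62(6788) = 431 + 4208.56 = 4639.56
S = Yd − C = 6788 − 4639.56 = 2148.44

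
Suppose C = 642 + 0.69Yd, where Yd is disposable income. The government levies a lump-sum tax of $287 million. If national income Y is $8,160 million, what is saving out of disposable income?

Yd = Y − T = 8160 − 287 = 7873
C = 642 + 0.69(7873) = 642 + 5432.37 = 6074.37
S = Yd − C = 7873 − 6074.37 = 1798.63

S = 1798.63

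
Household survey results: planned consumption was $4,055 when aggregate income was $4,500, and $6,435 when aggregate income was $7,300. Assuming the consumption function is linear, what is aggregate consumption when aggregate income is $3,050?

C = 2822.5

MPC = (6435 − 4055)/(7300 − 4500) = 2380/2800 = 0.85
a = 4055 − 0.85(4500) = 4055 − 3825 = 230
C = 230 + 0.85(3050) = 230 + 2592.5 = 2822.5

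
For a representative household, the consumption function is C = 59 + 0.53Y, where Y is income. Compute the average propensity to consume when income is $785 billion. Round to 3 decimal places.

APC = 0.605

C = 59 + 0.53(785) = 475.05
APC = C/Y = 475.05/785 = 0.605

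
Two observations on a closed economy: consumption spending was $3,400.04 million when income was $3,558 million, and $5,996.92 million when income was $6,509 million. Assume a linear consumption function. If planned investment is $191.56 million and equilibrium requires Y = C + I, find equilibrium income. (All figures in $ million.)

Y = 3838

MPC = (5996.92 − 3400.04)/(6509 − 3558) = 2596.88/2951 = 0.88
a = 3400.04 − 0.88(3558) = 269
Equilibrium: Y = 269 + 0.88Y + 191.56
0.12Y = 460.56, so Y = 460.56/0.12 = 3838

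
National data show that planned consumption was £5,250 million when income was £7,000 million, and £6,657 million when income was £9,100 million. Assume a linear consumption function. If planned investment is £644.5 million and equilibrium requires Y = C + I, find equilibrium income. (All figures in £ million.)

Y = 3650

MPC = (6657 − 5250)/(9100 − 7000) = 1407/2100 = 0.67
a = 5250 − 0.67(7000) = 560
Equilibrium: Y = 560 + 0.67Y + 644.5
0.33Y = 1204.5, so Y = 1204.5/0.33 = 3650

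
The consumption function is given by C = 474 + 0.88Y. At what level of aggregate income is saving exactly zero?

At break-even, C = Y: 474 + 0.88Y = Y
0.12Y = 474, so Y = 474/0.12 = 3950

Y = 3950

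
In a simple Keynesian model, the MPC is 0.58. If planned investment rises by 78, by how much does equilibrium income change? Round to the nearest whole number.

The multiplier is 1/(1 − MPC) = 1/0.42.
ΔY = 78/0.42 = 185.71 ≈ 186

ΔY ≈ 186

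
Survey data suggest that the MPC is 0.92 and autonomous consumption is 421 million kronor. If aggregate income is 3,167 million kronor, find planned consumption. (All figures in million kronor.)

C = 421 + 0.92(3167) = 421 + 2913.64 = 3334.64

C = 3334.64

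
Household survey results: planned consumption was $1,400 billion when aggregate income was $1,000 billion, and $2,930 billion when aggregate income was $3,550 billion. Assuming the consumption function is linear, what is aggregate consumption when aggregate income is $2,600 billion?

MPC = (2930 − 1400)/(3550 − 1000) = 1530/2550 = 0.6
a = 1400 − 0.6(1000) = 1400 − 600 = 800
C = 800 + 0.6(2600) = 800 + 1560 = 2360

C = 2360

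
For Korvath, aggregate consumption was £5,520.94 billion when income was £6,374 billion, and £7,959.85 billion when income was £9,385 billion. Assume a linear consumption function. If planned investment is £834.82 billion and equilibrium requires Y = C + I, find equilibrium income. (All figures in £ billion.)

Y = 6278

MPC = (7959.85 − 5520.94)/(9385 − 6374) = 2438.91/3011 = 0.81
a = 5520.94 − 0.81(6374) = 358
Equilibrium: Y = 358 + 0.81Y + 834.82
0.19Y = 1192.82, so Y = 1192.82/0.19 = 6278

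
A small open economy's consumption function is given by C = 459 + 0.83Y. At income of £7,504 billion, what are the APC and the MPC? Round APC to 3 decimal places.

APC = 0.891; MPC = 0.83

MPC = 0.83 (the slope of the consumption function)
C = 459 + 0.83(7504) = 6687.32, so APC = 6687.32/7504 = 0.891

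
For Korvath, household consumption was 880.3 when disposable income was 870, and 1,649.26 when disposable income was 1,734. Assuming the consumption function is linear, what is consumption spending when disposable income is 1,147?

C = 1126.83

MPC = (1649.26 − 880.3)/(1734 − 870) = 768.96/864 = 0.89
a = 880.3 − 0.89(870) = 880.3 − 774.3 = 106
C = 106 + 0.89(1147) = 106 + 1020.83 = 1126.83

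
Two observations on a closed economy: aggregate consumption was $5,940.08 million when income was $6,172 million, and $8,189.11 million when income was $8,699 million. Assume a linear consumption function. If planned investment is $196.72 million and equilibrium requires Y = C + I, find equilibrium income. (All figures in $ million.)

Y = 5852

MPC = (8189.11 − 5940.08)/(8699 − 6172) = 2249.03/2527 = 0.89
a = 5940.08 − 0.89(6172) = 447
Equilibrium: Y = 447 + 0.89Y + 196.72
0.11Y = 643.72, so Y = 643.72/0.11 = 5852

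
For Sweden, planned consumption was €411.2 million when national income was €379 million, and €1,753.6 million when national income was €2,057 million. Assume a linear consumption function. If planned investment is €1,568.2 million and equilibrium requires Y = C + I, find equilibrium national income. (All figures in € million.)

Y = 8381

MPC = (1753.6 − 411.2)/(2057 − 379) = 1342.4/1678 = 0.8
a = 411.2 − 0.8(379) = 108
Equilibrium: Y = 108 + 0.8Y + 1568.2
0.2Y = 1676.2, so Y = 1676.2/0.2 = 8381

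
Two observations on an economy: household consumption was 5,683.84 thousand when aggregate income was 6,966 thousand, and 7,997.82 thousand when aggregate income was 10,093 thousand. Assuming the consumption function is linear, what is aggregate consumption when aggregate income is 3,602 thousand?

MPC = (7997.82 − 5683.84)/(10093 − 6966) = 2313.98/3127 = 0.74
a = 5683.84 − 0.74(6966) = 5683.84 − 5154.84 = 529
C = 529 + 0.74(3602) = 529 + 2665.48 = 3194.48

C = 3194.48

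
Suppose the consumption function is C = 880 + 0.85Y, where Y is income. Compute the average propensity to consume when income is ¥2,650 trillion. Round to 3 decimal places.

C = 880 + 0.85(2650) = 3132.5
APC = C/Y = 3132.5/2650 = 1.182

APC = 1.182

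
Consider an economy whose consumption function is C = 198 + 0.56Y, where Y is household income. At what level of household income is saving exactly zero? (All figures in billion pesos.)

At break-even, C = Y: 198 + 0.56Y = Y
0.44Y = 198, so Y = 198/0.44 = 450

Y = 450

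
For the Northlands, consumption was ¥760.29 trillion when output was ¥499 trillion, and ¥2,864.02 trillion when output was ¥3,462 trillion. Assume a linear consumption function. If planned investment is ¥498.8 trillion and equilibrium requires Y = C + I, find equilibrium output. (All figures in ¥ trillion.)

Y = 3120

MPC = (2864.02 − 760.29)/(3462 − 499) = 2103.73/2963 = 0.71
a = 760.29 − 0.71(499) = 406
Equilibrium: Y = 406 + 0.71Y + 498.8
0.29Y = 904.8, so Y = 904.8/0.29 = 3120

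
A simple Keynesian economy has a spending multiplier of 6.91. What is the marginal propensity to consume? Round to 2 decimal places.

MPC = 0.86

k = 1/(1 − MPC), so 1 − MPC = 1/k = 1/6.91 = 0.1447
MPC = 1 − 0.1447 = 0.86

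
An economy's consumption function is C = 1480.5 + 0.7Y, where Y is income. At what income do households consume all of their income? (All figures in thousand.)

Y = 4935

At break-even, C = Y: 1480.5 + 0.7Y = Y
0.3Y = 1480.5, so Y = 1480.5/0.3 = 4935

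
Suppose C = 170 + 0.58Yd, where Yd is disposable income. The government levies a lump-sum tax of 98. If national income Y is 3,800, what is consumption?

Yd = Y − T = 3800 − 98 = 3702
C = 170 + 0.58(3702) = 170 + 2147.16 = 2317.16

C = 2317.16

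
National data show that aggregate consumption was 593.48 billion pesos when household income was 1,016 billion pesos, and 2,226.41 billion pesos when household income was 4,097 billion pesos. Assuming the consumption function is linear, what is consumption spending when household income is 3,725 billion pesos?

MPC = (2226.41 − 593.48)/(4097 − 1016) = 1632.93/3081 = 0.53
a = 593.48 − 0.53(1016) = 593.48 − 538.48 = 55
C = 55 + 0.53(3725) = 55 + 1974.25 = 2029.25

C = 2029.25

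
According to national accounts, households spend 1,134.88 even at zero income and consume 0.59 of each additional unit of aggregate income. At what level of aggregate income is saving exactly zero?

At break-even, C = Y: 1134.88 + 0.59Y = Y
0.41Y = 1134.88, so Y = 1134.88/0.41 = 2768

Y = 2768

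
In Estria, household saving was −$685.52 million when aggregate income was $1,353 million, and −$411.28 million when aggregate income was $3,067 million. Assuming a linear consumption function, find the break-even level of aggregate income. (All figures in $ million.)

Y = 5637.5

MPS = ΔS/ΔY = (-411.28 − (-685.52))/(3067 − 1353) = 274.24/1714 = 0.16
MPC = 1 − MPS = 0.84
From S(1353) = -685.52: −a + 0.16(1353) = -685.52, so a = 216.48 − (-685.52) = 902
Break-even (S = 0): Y = a/MPS = 902/0.16 = 5637.5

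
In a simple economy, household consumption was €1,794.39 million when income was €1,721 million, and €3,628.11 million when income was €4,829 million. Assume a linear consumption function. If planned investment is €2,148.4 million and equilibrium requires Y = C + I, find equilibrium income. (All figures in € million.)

MPC = (3628.11 − 1794.39)/(4829 − 1721) = 1833.72/3108 = 0.59
a = 1794.39 − 0.59(1721) = 779
Equilibrium: Y = 779 + 0.59Y + 2148.4
0.41Y = 2927.4, so Y = 2927.4/0.41 = 7140

Y = 7140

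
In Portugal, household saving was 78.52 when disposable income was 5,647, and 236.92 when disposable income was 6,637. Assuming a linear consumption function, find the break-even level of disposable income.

Y = 5156.25

MPS = ΔS/ΔY = (236.92 − 78.52)/(6637 − 5647) = 158.4/990 = 0.16
MPC = 1 − MPS = 0.84
From S(5647) = 78.52: −a + 0.16(5647) = 78.52, so a = 903.52 − 78.52 = 825
Break-even (S = 0): Y = a/MPS = 825/0.16 = 5156.25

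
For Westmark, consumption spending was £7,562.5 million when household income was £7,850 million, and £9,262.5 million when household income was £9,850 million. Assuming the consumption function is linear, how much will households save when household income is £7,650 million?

MPC = (9262.5 − 7562.5)/(9850 − 7850) = 1700/2000 = 0.85
a = 7562.5 − 0.85(7850) = 7562.5 − 6672.5 = 890
C = 890 + 0.85(7650) = 7392.5
S = 7650 − 7392.5 = 257.5

S = 257.5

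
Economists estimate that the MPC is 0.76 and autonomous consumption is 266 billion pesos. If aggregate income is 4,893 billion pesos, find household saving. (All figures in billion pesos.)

S = 908.32

C = 266 + 0.76(4893) = 266 + 3718.68 = 3984.68
S = Y − C = 4893 − 3984.68 = 908.32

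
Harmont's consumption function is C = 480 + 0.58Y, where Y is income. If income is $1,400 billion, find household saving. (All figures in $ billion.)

C = 480 + 0.58(1400) = 480 + 812 = 1292
S = Y − C = 1400 − 1292 = 108

S = 108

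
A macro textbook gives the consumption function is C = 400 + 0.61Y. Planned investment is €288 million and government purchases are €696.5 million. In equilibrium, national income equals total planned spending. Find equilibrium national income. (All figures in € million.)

Y = 3550

Y = C + I + G = 400 + 0.61Y + 288 + 696.5
Y − 0.61Y = 1384.5
0.39Y = 1384.5, so Y = 1384.5/0.39 = 3550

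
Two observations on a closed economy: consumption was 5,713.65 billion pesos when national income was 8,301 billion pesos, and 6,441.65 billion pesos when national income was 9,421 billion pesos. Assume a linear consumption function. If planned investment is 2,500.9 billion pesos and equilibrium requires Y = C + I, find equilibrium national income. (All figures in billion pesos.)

Y = 8054

MPC = (6441.65 − 5713.65)/(9421 − 8301) = 728/1120 = 0.65
a = 5713.65 − 0.65(8301) = 318
Equilibrium: Y = 318 + 0.65Y + 2500.9
0.35Y = 2818.9, so Y = 2818.9/0.35 = 8054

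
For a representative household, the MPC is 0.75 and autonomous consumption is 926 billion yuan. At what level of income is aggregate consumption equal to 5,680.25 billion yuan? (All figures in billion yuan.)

Y = 6339

926 + 0.75Y = 5680.25
0.75Y = 4754.25, so Y = 4754.25/0.75 = 6339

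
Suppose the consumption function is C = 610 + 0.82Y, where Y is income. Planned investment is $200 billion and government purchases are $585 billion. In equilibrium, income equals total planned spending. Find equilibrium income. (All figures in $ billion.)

Y = C + I + G = 610 + 0.82Y + 200 + 585
Y − 0.82Y = 1395
0.18Y = 1395, so Y = 1395/0.18 = 7750

Y = 7750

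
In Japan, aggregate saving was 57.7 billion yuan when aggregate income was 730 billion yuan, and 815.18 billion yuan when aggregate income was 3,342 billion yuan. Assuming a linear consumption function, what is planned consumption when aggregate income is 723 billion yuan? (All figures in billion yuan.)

C = 667.33

MPS = ΔS/ΔY = (815.18 − 57.7)/(3342 − 730) = 757.48/2612 = 0.29
MPC = 1 − MPS = 0.71
Autonomous saving = 57.7 − 0.29(730) = -154, so a = 154
C = 154 + 0.71(723) = 154 + 513.33 = 667.33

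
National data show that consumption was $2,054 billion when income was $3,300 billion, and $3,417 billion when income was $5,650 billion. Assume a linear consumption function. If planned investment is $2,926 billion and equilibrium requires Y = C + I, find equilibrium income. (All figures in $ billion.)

MPC = (3417 − 2054)/(5650 − 3300) = 1363/2350 = 0.58
a = 2054 − 0.58(3300) = 140
Equilibrium: Y = 140 + 0.58Y + 2926
0.42Y = 3066, so Y = 3066/0.42 = 7300

Y = 7300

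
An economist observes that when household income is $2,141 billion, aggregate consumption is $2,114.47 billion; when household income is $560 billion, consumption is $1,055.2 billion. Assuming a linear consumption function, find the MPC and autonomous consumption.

MPC = 0.67; a = 680

MPC = ΔC/ΔY = (2114.47 − 1055.2)/(2141 − 560) = 1059.27/1581 = 0.67
a = C − MPC·Y = 1055.2 − 0.67(560) = 1055.2 − 375.2 = 680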